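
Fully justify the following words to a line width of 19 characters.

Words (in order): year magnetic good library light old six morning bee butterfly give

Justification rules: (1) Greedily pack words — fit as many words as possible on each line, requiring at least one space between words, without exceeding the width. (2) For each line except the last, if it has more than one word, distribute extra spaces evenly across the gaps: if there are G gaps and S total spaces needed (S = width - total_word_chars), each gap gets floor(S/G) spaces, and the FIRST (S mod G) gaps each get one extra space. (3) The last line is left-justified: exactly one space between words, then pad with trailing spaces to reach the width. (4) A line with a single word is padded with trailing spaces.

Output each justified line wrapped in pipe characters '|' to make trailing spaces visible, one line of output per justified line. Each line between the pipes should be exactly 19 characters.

Answer: |year  magnetic good|
|library  light  old|
|six   morning   bee|
|butterfly give     |

Derivation:
Line 1: ['year', 'magnetic', 'good'] (min_width=18, slack=1)
Line 2: ['library', 'light', 'old'] (min_width=17, slack=2)
Line 3: ['six', 'morning', 'bee'] (min_width=15, slack=4)
Line 4: ['butterfly', 'give'] (min_width=14, slack=5)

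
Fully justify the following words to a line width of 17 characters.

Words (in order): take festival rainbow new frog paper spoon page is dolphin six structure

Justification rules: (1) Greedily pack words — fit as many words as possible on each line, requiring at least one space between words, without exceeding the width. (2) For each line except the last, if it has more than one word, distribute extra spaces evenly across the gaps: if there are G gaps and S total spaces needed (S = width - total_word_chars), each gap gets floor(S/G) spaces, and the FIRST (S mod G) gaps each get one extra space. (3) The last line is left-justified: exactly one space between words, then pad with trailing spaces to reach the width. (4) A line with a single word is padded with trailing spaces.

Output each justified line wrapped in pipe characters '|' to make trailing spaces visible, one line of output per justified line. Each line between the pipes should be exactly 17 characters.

Answer: |take     festival|
|rainbow  new frog|
|paper  spoon page|
|is   dolphin  six|
|structure        |

Derivation:
Line 1: ['take', 'festival'] (min_width=13, slack=4)
Line 2: ['rainbow', 'new', 'frog'] (min_width=16, slack=1)
Line 3: ['paper', 'spoon', 'page'] (min_width=16, slack=1)
Line 4: ['is', 'dolphin', 'six'] (min_width=14, slack=3)
Line 5: ['structure'] (min_width=9, slack=8)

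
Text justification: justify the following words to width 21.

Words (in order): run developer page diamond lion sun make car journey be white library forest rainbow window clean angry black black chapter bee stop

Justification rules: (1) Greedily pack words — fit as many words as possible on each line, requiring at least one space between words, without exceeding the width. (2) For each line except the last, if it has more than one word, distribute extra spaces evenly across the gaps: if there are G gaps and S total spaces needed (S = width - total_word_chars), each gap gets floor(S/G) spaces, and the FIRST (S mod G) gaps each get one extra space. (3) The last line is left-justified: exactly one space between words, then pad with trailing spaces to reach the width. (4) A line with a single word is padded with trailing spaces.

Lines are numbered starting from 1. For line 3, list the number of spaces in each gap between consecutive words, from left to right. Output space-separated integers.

Line 1: ['run', 'developer', 'page'] (min_width=18, slack=3)
Line 2: ['diamond', 'lion', 'sun', 'make'] (min_width=21, slack=0)
Line 3: ['car', 'journey', 'be', 'white'] (min_width=20, slack=1)
Line 4: ['library', 'forest'] (min_width=14, slack=7)
Line 5: ['rainbow', 'window', 'clean'] (min_width=20, slack=1)
Line 6: ['angry', 'black', 'black'] (min_width=17, slack=4)
Line 7: ['chapter', 'bee', 'stop'] (min_width=16, slack=5)

Answer: 2 1 1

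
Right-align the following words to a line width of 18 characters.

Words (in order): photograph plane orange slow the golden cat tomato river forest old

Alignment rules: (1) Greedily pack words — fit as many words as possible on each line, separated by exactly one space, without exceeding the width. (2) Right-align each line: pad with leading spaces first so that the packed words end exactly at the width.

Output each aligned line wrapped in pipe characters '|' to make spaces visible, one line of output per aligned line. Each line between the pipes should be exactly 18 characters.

Line 1: ['photograph', 'plane'] (min_width=16, slack=2)
Line 2: ['orange', 'slow', 'the'] (min_width=15, slack=3)
Line 3: ['golden', 'cat', 'tomato'] (min_width=17, slack=1)
Line 4: ['river', 'forest', 'old'] (min_width=16, slack=2)

Answer: |  photograph plane|
|   orange slow the|
| golden cat tomato|
|  river forest old|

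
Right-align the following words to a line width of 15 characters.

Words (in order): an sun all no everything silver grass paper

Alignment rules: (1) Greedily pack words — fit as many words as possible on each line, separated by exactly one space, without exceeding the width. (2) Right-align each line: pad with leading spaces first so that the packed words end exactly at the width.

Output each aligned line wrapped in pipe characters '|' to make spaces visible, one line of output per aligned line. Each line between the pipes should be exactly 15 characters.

Line 1: ['an', 'sun', 'all', 'no'] (min_width=13, slack=2)
Line 2: ['everything'] (min_width=10, slack=5)
Line 3: ['silver', 'grass'] (min_width=12, slack=3)
Line 4: ['paper'] (min_width=5, slack=10)

Answer: |  an sun all no|
|     everything|
|   silver grass|
|          paper|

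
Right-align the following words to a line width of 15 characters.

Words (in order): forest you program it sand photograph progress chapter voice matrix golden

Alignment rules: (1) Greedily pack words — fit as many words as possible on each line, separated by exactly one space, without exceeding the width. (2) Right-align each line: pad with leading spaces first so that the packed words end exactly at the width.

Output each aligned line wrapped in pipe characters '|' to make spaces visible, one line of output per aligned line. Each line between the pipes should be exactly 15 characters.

Line 1: ['forest', 'you'] (min_width=10, slack=5)
Line 2: ['program', 'it', 'sand'] (min_width=15, slack=0)
Line 3: ['photograph'] (min_width=10, slack=5)
Line 4: ['progress'] (min_width=8, slack=7)
Line 5: ['chapter', 'voice'] (min_width=13, slack=2)
Line 6: ['matrix', 'golden'] (min_width=13, slack=2)

Answer: |     forest you|
|program it sand|
|     photograph|
|       progress|
|  chapter voice|
|  matrix golden|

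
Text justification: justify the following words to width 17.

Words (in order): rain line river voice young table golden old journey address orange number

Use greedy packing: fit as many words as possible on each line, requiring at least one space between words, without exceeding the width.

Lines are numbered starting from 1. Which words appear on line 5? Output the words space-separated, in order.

Answer: orange number

Derivation:
Line 1: ['rain', 'line', 'river'] (min_width=15, slack=2)
Line 2: ['voice', 'young', 'table'] (min_width=17, slack=0)
Line 3: ['golden', 'old'] (min_width=10, slack=7)
Line 4: ['journey', 'address'] (min_width=15, slack=2)
Line 5: ['orange', 'number'] (min_width=13, slack=4)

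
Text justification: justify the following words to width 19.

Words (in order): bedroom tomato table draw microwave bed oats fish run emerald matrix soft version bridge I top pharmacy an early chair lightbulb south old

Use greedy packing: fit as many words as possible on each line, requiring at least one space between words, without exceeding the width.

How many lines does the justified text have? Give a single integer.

Line 1: ['bedroom', 'tomato'] (min_width=14, slack=5)
Line 2: ['table', 'draw'] (min_width=10, slack=9)
Line 3: ['microwave', 'bed', 'oats'] (min_width=18, slack=1)
Line 4: ['fish', 'run', 'emerald'] (min_width=16, slack=3)
Line 5: ['matrix', 'soft', 'version'] (min_width=19, slack=0)
Line 6: ['bridge', 'I', 'top'] (min_width=12, slack=7)
Line 7: ['pharmacy', 'an', 'early'] (min_width=17, slack=2)
Line 8: ['chair', 'lightbulb'] (min_width=15, slack=4)
Line 9: ['south', 'old'] (min_width=9, slack=10)
Total lines: 9

Answer: 9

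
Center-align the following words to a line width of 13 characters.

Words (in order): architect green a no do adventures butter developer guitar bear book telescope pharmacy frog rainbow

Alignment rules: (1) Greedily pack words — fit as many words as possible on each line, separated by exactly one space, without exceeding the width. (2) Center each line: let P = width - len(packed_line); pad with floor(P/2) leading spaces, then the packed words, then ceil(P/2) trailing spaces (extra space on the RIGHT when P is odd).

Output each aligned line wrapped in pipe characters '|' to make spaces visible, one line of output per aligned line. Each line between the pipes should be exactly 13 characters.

Line 1: ['architect'] (min_width=9, slack=4)
Line 2: ['green', 'a', 'no', 'do'] (min_width=13, slack=0)
Line 3: ['adventures'] (min_width=10, slack=3)
Line 4: ['butter'] (min_width=6, slack=7)
Line 5: ['developer'] (min_width=9, slack=4)
Line 6: ['guitar', 'bear'] (min_width=11, slack=2)
Line 7: ['book'] (min_width=4, slack=9)
Line 8: ['telescope'] (min_width=9, slack=4)
Line 9: ['pharmacy', 'frog'] (min_width=13, slack=0)
Line 10: ['rainbow'] (min_width=7, slack=6)

Answer: |  architect  |
|green a no do|
| adventures  |
|   butter    |
|  developer  |
| guitar bear |
|    book     |
|  telescope  |
|pharmacy frog|
|   rainbow   |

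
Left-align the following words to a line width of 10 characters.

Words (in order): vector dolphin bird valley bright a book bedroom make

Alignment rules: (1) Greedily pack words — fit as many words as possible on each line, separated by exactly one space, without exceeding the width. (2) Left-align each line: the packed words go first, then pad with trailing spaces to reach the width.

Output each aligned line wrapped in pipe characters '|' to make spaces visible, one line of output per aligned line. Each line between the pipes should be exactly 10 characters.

Answer: |vector    |
|dolphin   |
|bird      |
|valley    |
|bright a  |
|book      |
|bedroom   |
|make      |

Derivation:
Line 1: ['vector'] (min_width=6, slack=4)
Line 2: ['dolphin'] (min_width=7, slack=3)
Line 3: ['bird'] (min_width=4, slack=6)
Line 4: ['valley'] (min_width=6, slack=4)
Line 5: ['bright', 'a'] (min_width=8, slack=2)
Line 6: ['book'] (min_width=4, slack=6)
Line 7: ['bedroom'] (min_width=7, slack=3)
Line 8: ['make'] (min_width=4, slack=6)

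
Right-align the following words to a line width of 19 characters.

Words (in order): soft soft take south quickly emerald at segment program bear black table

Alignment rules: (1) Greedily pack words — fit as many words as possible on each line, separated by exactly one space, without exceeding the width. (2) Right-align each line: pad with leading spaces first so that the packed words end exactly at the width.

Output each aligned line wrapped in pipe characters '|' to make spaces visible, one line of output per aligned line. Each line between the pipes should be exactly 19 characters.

Line 1: ['soft', 'soft', 'take'] (min_width=14, slack=5)
Line 2: ['south', 'quickly'] (min_width=13, slack=6)
Line 3: ['emerald', 'at', 'segment'] (min_width=18, slack=1)
Line 4: ['program', 'bear', 'black'] (min_width=18, slack=1)
Line 5: ['table'] (min_width=5, slack=14)

Answer: |     soft soft take|
|      south quickly|
| emerald at segment|
| program bear black|
|              table|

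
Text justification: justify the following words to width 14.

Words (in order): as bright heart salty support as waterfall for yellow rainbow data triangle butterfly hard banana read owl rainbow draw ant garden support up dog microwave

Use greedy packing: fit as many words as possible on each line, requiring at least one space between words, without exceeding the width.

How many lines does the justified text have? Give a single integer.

Line 1: ['as', 'bright'] (min_width=9, slack=5)
Line 2: ['heart', 'salty'] (min_width=11, slack=3)
Line 3: ['support', 'as'] (min_width=10, slack=4)
Line 4: ['waterfall', 'for'] (min_width=13, slack=1)
Line 5: ['yellow', 'rainbow'] (min_width=14, slack=0)
Line 6: ['data', 'triangle'] (min_width=13, slack=1)
Line 7: ['butterfly', 'hard'] (min_width=14, slack=0)
Line 8: ['banana', 'read'] (min_width=11, slack=3)
Line 9: ['owl', 'rainbow'] (min_width=11, slack=3)
Line 10: ['draw', 'ant'] (min_width=8, slack=6)
Line 11: ['garden', 'support'] (min_width=14, slack=0)
Line 12: ['up', 'dog'] (min_width=6, slack=8)
Line 13: ['microwave'] (min_width=9, slack=5)
Total lines: 13

Answer: 13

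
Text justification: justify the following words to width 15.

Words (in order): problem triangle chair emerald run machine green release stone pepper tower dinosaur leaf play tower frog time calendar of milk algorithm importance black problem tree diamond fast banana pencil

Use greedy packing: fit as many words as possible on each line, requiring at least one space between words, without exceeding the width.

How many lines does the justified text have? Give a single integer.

Line 1: ['problem'] (min_width=7, slack=8)
Line 2: ['triangle', 'chair'] (min_width=14, slack=1)
Line 3: ['emerald', 'run'] (min_width=11, slack=4)
Line 4: ['machine', 'green'] (min_width=13, slack=2)
Line 5: ['release', 'stone'] (min_width=13, slack=2)
Line 6: ['pepper', 'tower'] (min_width=12, slack=3)
Line 7: ['dinosaur', 'leaf'] (min_width=13, slack=2)
Line 8: ['play', 'tower', 'frog'] (min_width=15, slack=0)
Line 9: ['time', 'calendar'] (min_width=13, slack=2)
Line 10: ['of', 'milk'] (min_width=7, slack=8)
Line 11: ['algorithm'] (min_width=9, slack=6)
Line 12: ['importance'] (min_width=10, slack=5)
Line 13: ['black', 'problem'] (min_width=13, slack=2)
Line 14: ['tree', 'diamond'] (min_width=12, slack=3)
Line 15: ['fast', 'banana'] (min_width=11, slack=4)
Line 16: ['pencil'] (min_width=6, slack=9)
Total lines: 16

Answer: 16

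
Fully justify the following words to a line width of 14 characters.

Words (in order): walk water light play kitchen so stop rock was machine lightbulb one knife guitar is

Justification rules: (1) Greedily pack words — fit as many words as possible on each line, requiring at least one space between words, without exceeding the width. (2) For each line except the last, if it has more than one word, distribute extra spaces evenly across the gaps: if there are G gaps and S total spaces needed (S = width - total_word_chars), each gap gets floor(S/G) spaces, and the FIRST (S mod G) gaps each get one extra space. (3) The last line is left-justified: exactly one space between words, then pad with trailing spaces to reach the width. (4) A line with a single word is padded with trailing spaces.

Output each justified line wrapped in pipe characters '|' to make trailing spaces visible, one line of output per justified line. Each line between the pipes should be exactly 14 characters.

Line 1: ['walk', 'water'] (min_width=10, slack=4)
Line 2: ['light', 'play'] (min_width=10, slack=4)
Line 3: ['kitchen', 'so'] (min_width=10, slack=4)
Line 4: ['stop', 'rock', 'was'] (min_width=13, slack=1)
Line 5: ['machine'] (min_width=7, slack=7)
Line 6: ['lightbulb', 'one'] (min_width=13, slack=1)
Line 7: ['knife', 'guitar'] (min_width=12, slack=2)
Line 8: ['is'] (min_width=2, slack=12)

Answer: |walk     water|
|light     play|
|kitchen     so|
|stop  rock was|
|machine       |
|lightbulb  one|
|knife   guitar|
|is            |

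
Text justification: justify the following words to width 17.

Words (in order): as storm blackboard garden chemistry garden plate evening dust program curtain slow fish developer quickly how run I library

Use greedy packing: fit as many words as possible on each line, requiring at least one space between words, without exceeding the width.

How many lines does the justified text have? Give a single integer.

Answer: 8

Derivation:
Line 1: ['as', 'storm'] (min_width=8, slack=9)
Line 2: ['blackboard', 'garden'] (min_width=17, slack=0)
Line 3: ['chemistry', 'garden'] (min_width=16, slack=1)
Line 4: ['plate', 'evening'] (min_width=13, slack=4)
Line 5: ['dust', 'program'] (min_width=12, slack=5)
Line 6: ['curtain', 'slow', 'fish'] (min_width=17, slack=0)
Line 7: ['developer', 'quickly'] (min_width=17, slack=0)
Line 8: ['how', 'run', 'I', 'library'] (min_width=17, slack=0)
Total lines: 8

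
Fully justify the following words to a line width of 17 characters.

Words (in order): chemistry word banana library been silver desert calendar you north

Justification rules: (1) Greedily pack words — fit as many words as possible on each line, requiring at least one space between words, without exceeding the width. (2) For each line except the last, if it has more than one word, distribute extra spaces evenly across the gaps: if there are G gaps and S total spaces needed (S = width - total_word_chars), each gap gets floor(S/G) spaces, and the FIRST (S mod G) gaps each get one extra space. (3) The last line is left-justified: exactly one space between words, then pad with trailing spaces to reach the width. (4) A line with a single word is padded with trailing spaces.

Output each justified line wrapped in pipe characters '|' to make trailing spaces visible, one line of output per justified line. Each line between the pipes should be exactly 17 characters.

Line 1: ['chemistry', 'word'] (min_width=14, slack=3)
Line 2: ['banana', 'library'] (min_width=14, slack=3)
Line 3: ['been', 'silver'] (min_width=11, slack=6)
Line 4: ['desert', 'calendar'] (min_width=15, slack=2)
Line 5: ['you', 'north'] (min_width=9, slack=8)

Answer: |chemistry    word|
|banana    library|
|been       silver|
|desert   calendar|
|you north        |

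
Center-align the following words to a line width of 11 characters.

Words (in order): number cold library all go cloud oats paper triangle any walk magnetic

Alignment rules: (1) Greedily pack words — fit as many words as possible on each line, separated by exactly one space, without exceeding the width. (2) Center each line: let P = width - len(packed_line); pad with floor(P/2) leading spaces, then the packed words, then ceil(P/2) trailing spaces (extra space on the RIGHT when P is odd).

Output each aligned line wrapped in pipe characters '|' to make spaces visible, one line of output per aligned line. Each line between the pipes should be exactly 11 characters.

Line 1: ['number', 'cold'] (min_width=11, slack=0)
Line 2: ['library', 'all'] (min_width=11, slack=0)
Line 3: ['go', 'cloud'] (min_width=8, slack=3)
Line 4: ['oats', 'paper'] (min_width=10, slack=1)
Line 5: ['triangle'] (min_width=8, slack=3)
Line 6: ['any', 'walk'] (min_width=8, slack=3)
Line 7: ['magnetic'] (min_width=8, slack=3)

Answer: |number cold|
|library all|
| go cloud  |
|oats paper |
| triangle  |
| any walk  |
| magnetic  |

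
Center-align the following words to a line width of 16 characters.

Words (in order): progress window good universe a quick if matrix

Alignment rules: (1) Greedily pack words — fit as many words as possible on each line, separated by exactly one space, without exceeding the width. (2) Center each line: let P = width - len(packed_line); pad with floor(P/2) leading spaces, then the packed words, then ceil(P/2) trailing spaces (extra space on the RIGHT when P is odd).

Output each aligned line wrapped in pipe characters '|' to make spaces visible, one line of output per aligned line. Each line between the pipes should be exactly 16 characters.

Line 1: ['progress', 'window'] (min_width=15, slack=1)
Line 2: ['good', 'universe', 'a'] (min_width=15, slack=1)
Line 3: ['quick', 'if', 'matrix'] (min_width=15, slack=1)

Answer: |progress window |
|good universe a |
|quick if matrix |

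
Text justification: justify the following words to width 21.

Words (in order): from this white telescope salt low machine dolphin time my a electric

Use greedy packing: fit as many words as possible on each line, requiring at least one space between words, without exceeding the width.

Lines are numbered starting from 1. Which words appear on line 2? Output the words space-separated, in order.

Answer: telescope salt low

Derivation:
Line 1: ['from', 'this', 'white'] (min_width=15, slack=6)
Line 2: ['telescope', 'salt', 'low'] (min_width=18, slack=3)
Line 3: ['machine', 'dolphin', 'time'] (min_width=20, slack=1)
Line 4: ['my', 'a', 'electric'] (min_width=13, slack=8)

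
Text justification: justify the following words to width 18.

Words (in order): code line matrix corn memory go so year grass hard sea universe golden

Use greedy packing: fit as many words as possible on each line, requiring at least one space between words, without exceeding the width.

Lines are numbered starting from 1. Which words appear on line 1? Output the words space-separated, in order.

Line 1: ['code', 'line', 'matrix'] (min_width=16, slack=2)
Line 2: ['corn', 'memory', 'go', 'so'] (min_width=17, slack=1)
Line 3: ['year', 'grass', 'hard'] (min_width=15, slack=3)
Line 4: ['sea', 'universe'] (min_width=12, slack=6)
Line 5: ['golden'] (min_width=6, slack=12)

Answer: code line matrix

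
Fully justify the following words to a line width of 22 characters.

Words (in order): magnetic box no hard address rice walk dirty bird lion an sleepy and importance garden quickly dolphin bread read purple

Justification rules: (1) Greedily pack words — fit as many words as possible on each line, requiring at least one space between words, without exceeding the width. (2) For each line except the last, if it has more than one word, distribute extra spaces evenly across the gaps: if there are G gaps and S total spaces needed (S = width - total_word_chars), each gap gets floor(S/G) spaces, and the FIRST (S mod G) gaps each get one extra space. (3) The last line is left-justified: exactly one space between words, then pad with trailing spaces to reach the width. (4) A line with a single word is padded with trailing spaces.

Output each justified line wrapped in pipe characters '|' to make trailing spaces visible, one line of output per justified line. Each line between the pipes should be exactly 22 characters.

Line 1: ['magnetic', 'box', 'no', 'hard'] (min_width=20, slack=2)
Line 2: ['address', 'rice', 'walk'] (min_width=17, slack=5)
Line 3: ['dirty', 'bird', 'lion', 'an'] (min_width=18, slack=4)
Line 4: ['sleepy', 'and', 'importance'] (min_width=21, slack=1)
Line 5: ['garden', 'quickly', 'dolphin'] (min_width=22, slack=0)
Line 6: ['bread', 'read', 'purple'] (min_width=17, slack=5)

Answer: |magnetic  box  no hard|
|address    rice   walk|
|dirty   bird  lion  an|
|sleepy  and importance|
|garden quickly dolphin|
|bread read purple     |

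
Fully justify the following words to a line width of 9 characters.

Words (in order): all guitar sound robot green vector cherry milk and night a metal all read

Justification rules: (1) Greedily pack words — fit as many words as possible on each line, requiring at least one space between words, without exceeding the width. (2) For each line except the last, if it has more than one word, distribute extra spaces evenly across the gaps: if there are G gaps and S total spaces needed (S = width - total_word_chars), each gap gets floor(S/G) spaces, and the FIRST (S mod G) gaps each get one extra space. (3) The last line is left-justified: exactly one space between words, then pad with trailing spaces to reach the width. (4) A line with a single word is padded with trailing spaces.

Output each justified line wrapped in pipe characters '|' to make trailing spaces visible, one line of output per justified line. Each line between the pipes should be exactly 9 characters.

Line 1: ['all'] (min_width=3, slack=6)
Line 2: ['guitar'] (min_width=6, slack=3)
Line 3: ['sound'] (min_width=5, slack=4)
Line 4: ['robot'] (min_width=5, slack=4)
Line 5: ['green'] (min_width=5, slack=4)
Line 6: ['vector'] (min_width=6, slack=3)
Line 7: ['cherry'] (min_width=6, slack=3)
Line 8: ['milk', 'and'] (min_width=8, slack=1)
Line 9: ['night', 'a'] (min_width=7, slack=2)
Line 10: ['metal', 'all'] (min_width=9, slack=0)
Line 11: ['read'] (min_width=4, slack=5)

Answer: |all      |
|guitar   |
|sound    |
|robot    |
|green    |
|vector   |
|cherry   |
|milk  and|
|night   a|
|metal all|
|read     |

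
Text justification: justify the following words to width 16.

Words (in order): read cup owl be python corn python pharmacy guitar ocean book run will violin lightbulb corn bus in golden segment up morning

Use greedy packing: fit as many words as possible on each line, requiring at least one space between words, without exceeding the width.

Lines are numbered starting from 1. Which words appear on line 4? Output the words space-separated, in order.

Line 1: ['read', 'cup', 'owl', 'be'] (min_width=15, slack=1)
Line 2: ['python', 'corn'] (min_width=11, slack=5)
Line 3: ['python', 'pharmacy'] (min_width=15, slack=1)
Line 4: ['guitar', 'ocean'] (min_width=12, slack=4)
Line 5: ['book', 'run', 'will'] (min_width=13, slack=3)
Line 6: ['violin', 'lightbulb'] (min_width=16, slack=0)
Line 7: ['corn', 'bus', 'in'] (min_width=11, slack=5)
Line 8: ['golden', 'segment'] (min_width=14, slack=2)
Line 9: ['up', 'morning'] (min_width=10, slack=6)

Answer: guitar ocean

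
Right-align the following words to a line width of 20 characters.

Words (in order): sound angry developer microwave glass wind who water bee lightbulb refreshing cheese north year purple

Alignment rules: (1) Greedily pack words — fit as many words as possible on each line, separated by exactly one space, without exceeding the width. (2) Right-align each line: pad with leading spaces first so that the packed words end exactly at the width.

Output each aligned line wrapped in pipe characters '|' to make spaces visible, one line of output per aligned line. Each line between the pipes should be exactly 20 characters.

Line 1: ['sound', 'angry'] (min_width=11, slack=9)
Line 2: ['developer', 'microwave'] (min_width=19, slack=1)
Line 3: ['glass', 'wind', 'who', 'water'] (min_width=20, slack=0)
Line 4: ['bee', 'lightbulb'] (min_width=13, slack=7)
Line 5: ['refreshing', 'cheese'] (min_width=17, slack=3)
Line 6: ['north', 'year', 'purple'] (min_width=17, slack=3)

Answer: |         sound angry|
| developer microwave|
|glass wind who water|
|       bee lightbulb|
|   refreshing cheese|
|   north year purple|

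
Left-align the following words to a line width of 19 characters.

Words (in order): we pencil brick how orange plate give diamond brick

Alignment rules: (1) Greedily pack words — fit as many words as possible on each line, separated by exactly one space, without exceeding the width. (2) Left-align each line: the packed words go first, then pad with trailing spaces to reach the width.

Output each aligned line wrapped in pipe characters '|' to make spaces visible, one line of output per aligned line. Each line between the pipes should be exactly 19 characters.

Answer: |we pencil brick how|
|orange plate give  |
|diamond brick      |

Derivation:
Line 1: ['we', 'pencil', 'brick', 'how'] (min_width=19, slack=0)
Line 2: ['orange', 'plate', 'give'] (min_width=17, slack=2)
Line 3: ['diamond', 'brick'] (min_width=13, slack=6)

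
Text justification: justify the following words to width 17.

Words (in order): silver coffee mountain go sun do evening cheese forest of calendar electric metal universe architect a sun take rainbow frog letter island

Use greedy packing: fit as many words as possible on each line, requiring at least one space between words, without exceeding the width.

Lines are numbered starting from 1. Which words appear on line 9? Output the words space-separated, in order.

Answer: letter island

Derivation:
Line 1: ['silver', 'coffee'] (min_width=13, slack=4)
Line 2: ['mountain', 'go', 'sun'] (min_width=15, slack=2)
Line 3: ['do', 'evening', 'cheese'] (min_width=17, slack=0)
Line 4: ['forest', 'of'] (min_width=9, slack=8)
Line 5: ['calendar', 'electric'] (min_width=17, slack=0)
Line 6: ['metal', 'universe'] (min_width=14, slack=3)
Line 7: ['architect', 'a', 'sun'] (min_width=15, slack=2)
Line 8: ['take', 'rainbow', 'frog'] (min_width=17, slack=0)
Line 9: ['letter', 'island'] (min_width=13, slack=4)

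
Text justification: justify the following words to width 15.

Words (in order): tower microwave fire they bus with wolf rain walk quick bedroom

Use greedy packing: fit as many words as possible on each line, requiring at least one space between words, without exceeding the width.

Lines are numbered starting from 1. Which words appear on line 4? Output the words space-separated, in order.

Answer: walk quick

Derivation:
Line 1: ['tower', 'microwave'] (min_width=15, slack=0)
Line 2: ['fire', 'they', 'bus'] (min_width=13, slack=2)
Line 3: ['with', 'wolf', 'rain'] (min_width=14, slack=1)
Line 4: ['walk', 'quick'] (min_width=10, slack=5)
Line 5: ['bedroom'] (min_width=7, slack=8)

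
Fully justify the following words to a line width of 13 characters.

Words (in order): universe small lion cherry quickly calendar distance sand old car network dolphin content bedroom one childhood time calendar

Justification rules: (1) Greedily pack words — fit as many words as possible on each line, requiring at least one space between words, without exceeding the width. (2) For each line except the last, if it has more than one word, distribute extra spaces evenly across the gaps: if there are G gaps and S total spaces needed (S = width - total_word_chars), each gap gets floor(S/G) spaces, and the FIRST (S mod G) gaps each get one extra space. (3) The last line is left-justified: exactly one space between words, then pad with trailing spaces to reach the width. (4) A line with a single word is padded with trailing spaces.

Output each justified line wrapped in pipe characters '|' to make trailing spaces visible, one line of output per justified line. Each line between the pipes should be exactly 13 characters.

Line 1: ['universe'] (min_width=8, slack=5)
Line 2: ['small', 'lion'] (min_width=10, slack=3)
Line 3: ['cherry'] (min_width=6, slack=7)
Line 4: ['quickly'] (min_width=7, slack=6)
Line 5: ['calendar'] (min_width=8, slack=5)
Line 6: ['distance', 'sand'] (min_width=13, slack=0)
Line 7: ['old', 'car'] (min_width=7, slack=6)
Line 8: ['network'] (min_width=7, slack=6)
Line 9: ['dolphin'] (min_width=7, slack=6)
Line 10: ['content'] (min_width=7, slack=6)
Line 11: ['bedroom', 'one'] (min_width=11, slack=2)
Line 12: ['childhood'] (min_width=9, slack=4)
Line 13: ['time', 'calendar'] (min_width=13, slack=0)

Answer: |universe     |
|small    lion|
|cherry       |
|quickly      |
|calendar     |
|distance sand|
|old       car|
|network      |
|dolphin      |
|content      |
|bedroom   one|
|childhood    |
|time calendar|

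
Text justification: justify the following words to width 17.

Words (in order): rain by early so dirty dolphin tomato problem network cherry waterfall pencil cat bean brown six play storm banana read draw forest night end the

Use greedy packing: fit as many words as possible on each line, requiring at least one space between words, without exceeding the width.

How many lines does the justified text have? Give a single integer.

Answer: 10

Derivation:
Line 1: ['rain', 'by', 'early', 'so'] (min_width=16, slack=1)
Line 2: ['dirty', 'dolphin'] (min_width=13, slack=4)
Line 3: ['tomato', 'problem'] (min_width=14, slack=3)
Line 4: ['network', 'cherry'] (min_width=14, slack=3)
Line 5: ['waterfall', 'pencil'] (min_width=16, slack=1)
Line 6: ['cat', 'bean', 'brown'] (min_width=14, slack=3)
Line 7: ['six', 'play', 'storm'] (min_width=14, slack=3)
Line 8: ['banana', 'read', 'draw'] (min_width=16, slack=1)
Line 9: ['forest', 'night', 'end'] (min_width=16, slack=1)
Line 10: ['the'] (min_width=3, slack=14)
Total lines: 10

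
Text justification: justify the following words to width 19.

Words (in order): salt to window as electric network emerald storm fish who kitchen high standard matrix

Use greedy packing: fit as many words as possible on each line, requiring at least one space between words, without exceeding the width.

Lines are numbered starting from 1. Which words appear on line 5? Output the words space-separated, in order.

Line 1: ['salt', 'to', 'window', 'as'] (min_width=17, slack=2)
Line 2: ['electric', 'network'] (min_width=16, slack=3)
Line 3: ['emerald', 'storm', 'fish'] (min_width=18, slack=1)
Line 4: ['who', 'kitchen', 'high'] (min_width=16, slack=3)
Line 5: ['standard', 'matrix'] (min_width=15, slack=4)

Answer: standard matrix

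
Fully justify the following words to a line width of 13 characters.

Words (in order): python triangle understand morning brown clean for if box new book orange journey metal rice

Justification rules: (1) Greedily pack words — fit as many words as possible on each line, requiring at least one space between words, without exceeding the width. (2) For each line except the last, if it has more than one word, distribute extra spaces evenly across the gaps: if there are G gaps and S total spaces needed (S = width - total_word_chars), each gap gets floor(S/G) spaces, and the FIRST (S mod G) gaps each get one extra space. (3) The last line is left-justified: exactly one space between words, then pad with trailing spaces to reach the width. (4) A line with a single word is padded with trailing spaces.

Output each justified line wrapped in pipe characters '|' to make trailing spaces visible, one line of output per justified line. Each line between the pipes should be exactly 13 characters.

Line 1: ['python'] (min_width=6, slack=7)
Line 2: ['triangle'] (min_width=8, slack=5)
Line 3: ['understand'] (min_width=10, slack=3)
Line 4: ['morning', 'brown'] (min_width=13, slack=0)
Line 5: ['clean', 'for', 'if'] (min_width=12, slack=1)
Line 6: ['box', 'new', 'book'] (min_width=12, slack=1)
Line 7: ['orange'] (min_width=6, slack=7)
Line 8: ['journey', 'metal'] (min_width=13, slack=0)
Line 9: ['rice'] (min_width=4, slack=9)

Answer: |python       |
|triangle     |
|understand   |
|morning brown|
|clean  for if|
|box  new book|
|orange       |
|journey metal|
|rice         |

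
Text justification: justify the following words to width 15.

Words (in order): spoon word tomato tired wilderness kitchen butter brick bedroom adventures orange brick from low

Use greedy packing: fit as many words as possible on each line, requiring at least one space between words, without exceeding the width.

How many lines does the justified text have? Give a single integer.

Answer: 8

Derivation:
Line 1: ['spoon', 'word'] (min_width=10, slack=5)
Line 2: ['tomato', 'tired'] (min_width=12, slack=3)
Line 3: ['wilderness'] (min_width=10, slack=5)
Line 4: ['kitchen', 'butter'] (min_width=14, slack=1)
Line 5: ['brick', 'bedroom'] (min_width=13, slack=2)
Line 6: ['adventures'] (min_width=10, slack=5)
Line 7: ['orange', 'brick'] (min_width=12, slack=3)
Line 8: ['from', 'low'] (min_width=8, slack=7)
Total lines: 8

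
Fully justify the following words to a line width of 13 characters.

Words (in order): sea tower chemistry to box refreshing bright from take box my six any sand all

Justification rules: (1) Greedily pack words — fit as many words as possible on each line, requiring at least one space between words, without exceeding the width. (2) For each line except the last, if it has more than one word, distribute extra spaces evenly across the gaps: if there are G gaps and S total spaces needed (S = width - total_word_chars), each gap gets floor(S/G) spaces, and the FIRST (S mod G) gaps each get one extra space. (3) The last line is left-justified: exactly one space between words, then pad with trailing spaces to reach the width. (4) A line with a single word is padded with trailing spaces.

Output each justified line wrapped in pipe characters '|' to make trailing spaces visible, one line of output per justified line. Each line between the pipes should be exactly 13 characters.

Line 1: ['sea', 'tower'] (min_width=9, slack=4)
Line 2: ['chemistry', 'to'] (min_width=12, slack=1)
Line 3: ['box'] (min_width=3, slack=10)
Line 4: ['refreshing'] (min_width=10, slack=3)
Line 5: ['bright', 'from'] (min_width=11, slack=2)
Line 6: ['take', 'box', 'my'] (min_width=11, slack=2)
Line 7: ['six', 'any', 'sand'] (min_width=12, slack=1)
Line 8: ['all'] (min_width=3, slack=10)

Answer: |sea     tower|
|chemistry  to|
|box          |
|refreshing   |
|bright   from|
|take  box  my|
|six  any sand|
|all          |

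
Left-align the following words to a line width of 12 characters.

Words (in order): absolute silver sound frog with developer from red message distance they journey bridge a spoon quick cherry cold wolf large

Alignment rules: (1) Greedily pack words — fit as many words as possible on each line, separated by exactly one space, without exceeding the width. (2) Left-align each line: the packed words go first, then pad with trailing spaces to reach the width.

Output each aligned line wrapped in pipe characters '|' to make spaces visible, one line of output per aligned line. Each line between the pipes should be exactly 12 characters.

Answer: |absolute    |
|silver sound|
|frog with   |
|developer   |
|from red    |
|message     |
|distance    |
|they journey|
|bridge a    |
|spoon quick |
|cherry cold |
|wolf large  |

Derivation:
Line 1: ['absolute'] (min_width=8, slack=4)
Line 2: ['silver', 'sound'] (min_width=12, slack=0)
Line 3: ['frog', 'with'] (min_width=9, slack=3)
Line 4: ['developer'] (min_width=9, slack=3)
Line 5: ['from', 'red'] (min_width=8, slack=4)
Line 6: ['message'] (min_width=7, slack=5)
Line 7: ['distance'] (min_width=8, slack=4)
Line 8: ['they', 'journey'] (min_width=12, slack=0)
Line 9: ['bridge', 'a'] (min_width=8, slack=4)
Line 10: ['spoon', 'quick'] (min_width=11, slack=1)
Line 11: ['cherry', 'cold'] (min_width=11, slack=1)
Line 12: ['wolf', 'large'] (min_width=10, slack=2)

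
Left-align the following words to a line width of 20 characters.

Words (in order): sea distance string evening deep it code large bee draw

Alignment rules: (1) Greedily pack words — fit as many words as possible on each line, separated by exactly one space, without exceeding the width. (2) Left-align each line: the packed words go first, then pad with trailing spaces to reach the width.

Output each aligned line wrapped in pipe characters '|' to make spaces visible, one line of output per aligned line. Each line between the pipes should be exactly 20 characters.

Line 1: ['sea', 'distance', 'string'] (min_width=19, slack=1)
Line 2: ['evening', 'deep', 'it', 'code'] (min_width=20, slack=0)
Line 3: ['large', 'bee', 'draw'] (min_width=14, slack=6)

Answer: |sea distance string |
|evening deep it code|
|large bee draw      |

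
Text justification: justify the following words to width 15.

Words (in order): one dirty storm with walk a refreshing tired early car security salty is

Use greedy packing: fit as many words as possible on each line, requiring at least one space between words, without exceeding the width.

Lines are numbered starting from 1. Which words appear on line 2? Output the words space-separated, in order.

Answer: with walk a

Derivation:
Line 1: ['one', 'dirty', 'storm'] (min_width=15, slack=0)
Line 2: ['with', 'walk', 'a'] (min_width=11, slack=4)
Line 3: ['refreshing'] (min_width=10, slack=5)
Line 4: ['tired', 'early', 'car'] (min_width=15, slack=0)
Line 5: ['security', 'salty'] (min_width=14, slack=1)
Line 6: ['is'] (min_width=2, slack=13)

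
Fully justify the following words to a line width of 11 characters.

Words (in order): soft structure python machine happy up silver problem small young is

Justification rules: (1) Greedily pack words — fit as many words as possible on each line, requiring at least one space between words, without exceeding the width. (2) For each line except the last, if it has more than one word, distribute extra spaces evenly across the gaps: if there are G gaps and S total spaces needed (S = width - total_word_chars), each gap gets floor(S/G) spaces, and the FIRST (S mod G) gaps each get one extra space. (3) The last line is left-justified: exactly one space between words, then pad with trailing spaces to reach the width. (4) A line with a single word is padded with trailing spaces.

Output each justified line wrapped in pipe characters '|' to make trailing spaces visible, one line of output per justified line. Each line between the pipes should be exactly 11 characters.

Line 1: ['soft'] (min_width=4, slack=7)
Line 2: ['structure'] (min_width=9, slack=2)
Line 3: ['python'] (min_width=6, slack=5)
Line 4: ['machine'] (min_width=7, slack=4)
Line 5: ['happy', 'up'] (min_width=8, slack=3)
Line 6: ['silver'] (min_width=6, slack=5)
Line 7: ['problem'] (min_width=7, slack=4)
Line 8: ['small', 'young'] (min_width=11, slack=0)
Line 9: ['is'] (min_width=2, slack=9)

Answer: |soft       |
|structure  |
|python     |
|machine    |
|happy    up|
|silver     |
|problem    |
|small young|
|is         |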